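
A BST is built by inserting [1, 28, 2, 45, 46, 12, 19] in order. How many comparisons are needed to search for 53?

Search path for 53: 1 -> 28 -> 45 -> 46
Found: False
Comparisons: 4


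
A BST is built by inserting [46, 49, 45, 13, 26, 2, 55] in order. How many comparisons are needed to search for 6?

Search path for 6: 46 -> 45 -> 13 -> 2
Found: False
Comparisons: 4


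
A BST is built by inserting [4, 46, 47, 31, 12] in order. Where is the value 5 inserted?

Starting tree (level order): [4, None, 46, 31, 47, 12]
Insertion path: 4 -> 46 -> 31 -> 12
Result: insert 5 as left child of 12
Final tree (level order): [4, None, 46, 31, 47, 12, None, None, None, 5]


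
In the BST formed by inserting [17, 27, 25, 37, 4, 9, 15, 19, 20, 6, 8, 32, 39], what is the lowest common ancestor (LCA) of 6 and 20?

Tree insertion order: [17, 27, 25, 37, 4, 9, 15, 19, 20, 6, 8, 32, 39]
Tree (level-order array): [17, 4, 27, None, 9, 25, 37, 6, 15, 19, None, 32, 39, None, 8, None, None, None, 20]
In a BST, the LCA of p=6, q=20 is the first node v on the
root-to-leaf path with p <= v <= q (go left if both < v, right if both > v).
Walk from root:
  at 17: 6 <= 17 <= 20, this is the LCA
LCA = 17


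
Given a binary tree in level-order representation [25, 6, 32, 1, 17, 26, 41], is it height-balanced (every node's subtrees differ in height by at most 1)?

Tree (level-order array): [25, 6, 32, 1, 17, 26, 41]
Definition: a tree is height-balanced if, at every node, |h(left) - h(right)| <= 1 (empty subtree has height -1).
Bottom-up per-node check:
  node 1: h_left=-1, h_right=-1, diff=0 [OK], height=0
  node 17: h_left=-1, h_right=-1, diff=0 [OK], height=0
  node 6: h_left=0, h_right=0, diff=0 [OK], height=1
  node 26: h_left=-1, h_right=-1, diff=0 [OK], height=0
  node 41: h_left=-1, h_right=-1, diff=0 [OK], height=0
  node 32: h_left=0, h_right=0, diff=0 [OK], height=1
  node 25: h_left=1, h_right=1, diff=0 [OK], height=2
All nodes satisfy the balance condition.
Result: Balanced


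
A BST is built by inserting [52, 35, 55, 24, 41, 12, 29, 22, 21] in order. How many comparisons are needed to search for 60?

Search path for 60: 52 -> 55
Found: False
Comparisons: 2


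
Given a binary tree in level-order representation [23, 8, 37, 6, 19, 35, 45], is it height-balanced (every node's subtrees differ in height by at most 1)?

Tree (level-order array): [23, 8, 37, 6, 19, 35, 45]
Definition: a tree is height-balanced if, at every node, |h(left) - h(right)| <= 1 (empty subtree has height -1).
Bottom-up per-node check:
  node 6: h_left=-1, h_right=-1, diff=0 [OK], height=0
  node 19: h_left=-1, h_right=-1, diff=0 [OK], height=0
  node 8: h_left=0, h_right=0, diff=0 [OK], height=1
  node 35: h_left=-1, h_right=-1, diff=0 [OK], height=0
  node 45: h_left=-1, h_right=-1, diff=0 [OK], height=0
  node 37: h_left=0, h_right=0, diff=0 [OK], height=1
  node 23: h_left=1, h_right=1, diff=0 [OK], height=2
All nodes satisfy the balance condition.
Result: Balanced


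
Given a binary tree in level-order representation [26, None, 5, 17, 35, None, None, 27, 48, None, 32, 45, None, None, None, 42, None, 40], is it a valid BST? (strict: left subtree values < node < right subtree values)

Level-order array: [26, None, 5, 17, 35, None, None, 27, 48, None, 32, 45, None, None, None, 42, None, 40]
Validate using subtree bounds (lo, hi): at each node, require lo < value < hi,
then recurse left with hi=value and right with lo=value.
Preorder trace (stopping at first violation):
  at node 26 with bounds (-inf, +inf): OK
  at node 5 with bounds (26, +inf): VIOLATION
Node 5 violates its bound: not (26 < 5 < +inf).
Result: Not a valid BST


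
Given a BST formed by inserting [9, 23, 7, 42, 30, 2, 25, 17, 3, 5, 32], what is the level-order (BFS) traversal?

Tree insertion order: [9, 23, 7, 42, 30, 2, 25, 17, 3, 5, 32]
Tree (level-order array): [9, 7, 23, 2, None, 17, 42, None, 3, None, None, 30, None, None, 5, 25, 32]
BFS from the root, enqueuing left then right child of each popped node:
  queue [9] -> pop 9, enqueue [7, 23], visited so far: [9]
  queue [7, 23] -> pop 7, enqueue [2], visited so far: [9, 7]
  queue [23, 2] -> pop 23, enqueue [17, 42], visited so far: [9, 7, 23]
  queue [2, 17, 42] -> pop 2, enqueue [3], visited so far: [9, 7, 23, 2]
  queue [17, 42, 3] -> pop 17, enqueue [none], visited so far: [9, 7, 23, 2, 17]
  queue [42, 3] -> pop 42, enqueue [30], visited so far: [9, 7, 23, 2, 17, 42]
  queue [3, 30] -> pop 3, enqueue [5], visited so far: [9, 7, 23, 2, 17, 42, 3]
  queue [30, 5] -> pop 30, enqueue [25, 32], visited so far: [9, 7, 23, 2, 17, 42, 3, 30]
  queue [5, 25, 32] -> pop 5, enqueue [none], visited so far: [9, 7, 23, 2, 17, 42, 3, 30, 5]
  queue [25, 32] -> pop 25, enqueue [none], visited so far: [9, 7, 23, 2, 17, 42, 3, 30, 5, 25]
  queue [32] -> pop 32, enqueue [none], visited so far: [9, 7, 23, 2, 17, 42, 3, 30, 5, 25, 32]
Result: [9, 7, 23, 2, 17, 42, 3, 30, 5, 25, 32]


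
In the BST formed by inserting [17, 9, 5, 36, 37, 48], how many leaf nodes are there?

Tree built from: [17, 9, 5, 36, 37, 48]
Tree (level-order array): [17, 9, 36, 5, None, None, 37, None, None, None, 48]
Rule: A leaf has 0 children.
Per-node child counts:
  node 17: 2 child(ren)
  node 9: 1 child(ren)
  node 5: 0 child(ren)
  node 36: 1 child(ren)
  node 37: 1 child(ren)
  node 48: 0 child(ren)
Matching nodes: [5, 48]
Count of leaf nodes: 2


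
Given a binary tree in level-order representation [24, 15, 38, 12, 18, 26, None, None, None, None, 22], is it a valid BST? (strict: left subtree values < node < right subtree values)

Level-order array: [24, 15, 38, 12, 18, 26, None, None, None, None, 22]
Validate using subtree bounds (lo, hi): at each node, require lo < value < hi,
then recurse left with hi=value and right with lo=value.
Preorder trace (stopping at first violation):
  at node 24 with bounds (-inf, +inf): OK
  at node 15 with bounds (-inf, 24): OK
  at node 12 with bounds (-inf, 15): OK
  at node 18 with bounds (15, 24): OK
  at node 22 with bounds (18, 24): OK
  at node 38 with bounds (24, +inf): OK
  at node 26 with bounds (24, 38): OK
No violation found at any node.
Result: Valid BST


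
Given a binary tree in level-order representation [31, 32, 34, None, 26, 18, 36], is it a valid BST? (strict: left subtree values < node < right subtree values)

Level-order array: [31, 32, 34, None, 26, 18, 36]
Validate using subtree bounds (lo, hi): at each node, require lo < value < hi,
then recurse left with hi=value and right with lo=value.
Preorder trace (stopping at first violation):
  at node 31 with bounds (-inf, +inf): OK
  at node 32 with bounds (-inf, 31): VIOLATION
Node 32 violates its bound: not (-inf < 32 < 31).
Result: Not a valid BST


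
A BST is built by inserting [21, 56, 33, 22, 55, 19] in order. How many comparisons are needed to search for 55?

Search path for 55: 21 -> 56 -> 33 -> 55
Found: True
Comparisons: 4


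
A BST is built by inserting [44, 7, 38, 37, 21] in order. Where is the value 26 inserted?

Starting tree (level order): [44, 7, None, None, 38, 37, None, 21]
Insertion path: 44 -> 7 -> 38 -> 37 -> 21
Result: insert 26 as right child of 21
Final tree (level order): [44, 7, None, None, 38, 37, None, 21, None, None, 26]


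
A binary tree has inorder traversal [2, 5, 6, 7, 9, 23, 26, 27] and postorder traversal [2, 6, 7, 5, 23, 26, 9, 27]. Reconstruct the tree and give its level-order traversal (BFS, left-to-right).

Inorder:   [2, 5, 6, 7, 9, 23, 26, 27]
Postorder: [2, 6, 7, 5, 23, 26, 9, 27]
Algorithm: postorder visits root last, so walk postorder right-to-left;
each value is the root of the current inorder slice — split it at that
value, recurse on the right subtree first, then the left.
Recursive splits:
  root=27; inorder splits into left=[2, 5, 6, 7, 9, 23, 26], right=[]
  root=9; inorder splits into left=[2, 5, 6, 7], right=[23, 26]
  root=26; inorder splits into left=[23], right=[]
  root=23; inorder splits into left=[], right=[]
  root=5; inorder splits into left=[2], right=[6, 7]
  root=7; inorder splits into left=[6], right=[]
  root=6; inorder splits into left=[], right=[]
  root=2; inorder splits into left=[], right=[]
Reconstructed level-order: [27, 9, 5, 26, 2, 7, 23, 6]


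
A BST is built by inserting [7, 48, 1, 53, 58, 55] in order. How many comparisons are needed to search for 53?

Search path for 53: 7 -> 48 -> 53
Found: True
Comparisons: 3


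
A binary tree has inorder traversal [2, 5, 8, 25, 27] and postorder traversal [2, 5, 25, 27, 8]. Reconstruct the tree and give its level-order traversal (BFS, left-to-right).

Inorder:   [2, 5, 8, 25, 27]
Postorder: [2, 5, 25, 27, 8]
Algorithm: postorder visits root last, so walk postorder right-to-left;
each value is the root of the current inorder slice — split it at that
value, recurse on the right subtree first, then the left.
Recursive splits:
  root=8; inorder splits into left=[2, 5], right=[25, 27]
  root=27; inorder splits into left=[25], right=[]
  root=25; inorder splits into left=[], right=[]
  root=5; inorder splits into left=[2], right=[]
  root=2; inorder splits into left=[], right=[]
Reconstructed level-order: [8, 5, 27, 2, 25]


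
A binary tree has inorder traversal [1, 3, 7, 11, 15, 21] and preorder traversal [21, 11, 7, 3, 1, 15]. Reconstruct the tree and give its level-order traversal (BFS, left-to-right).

Inorder:  [1, 3, 7, 11, 15, 21]
Preorder: [21, 11, 7, 3, 1, 15]
Algorithm: preorder visits root first, so consume preorder in order;
for each root, split the current inorder slice at that value into
left-subtree inorder and right-subtree inorder, then recurse.
Recursive splits:
  root=21; inorder splits into left=[1, 3, 7, 11, 15], right=[]
  root=11; inorder splits into left=[1, 3, 7], right=[15]
  root=7; inorder splits into left=[1, 3], right=[]
  root=3; inorder splits into left=[1], right=[]
  root=1; inorder splits into left=[], right=[]
  root=15; inorder splits into left=[], right=[]
Reconstructed level-order: [21, 11, 7, 15, 3, 1]


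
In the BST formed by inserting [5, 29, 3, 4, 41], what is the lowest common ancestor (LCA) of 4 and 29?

Tree insertion order: [5, 29, 3, 4, 41]
Tree (level-order array): [5, 3, 29, None, 4, None, 41]
In a BST, the LCA of p=4, q=29 is the first node v on the
root-to-leaf path with p <= v <= q (go left if both < v, right if both > v).
Walk from root:
  at 5: 4 <= 5 <= 29, this is the LCA
LCA = 5


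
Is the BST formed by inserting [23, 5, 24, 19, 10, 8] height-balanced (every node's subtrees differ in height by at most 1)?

Tree (level-order array): [23, 5, 24, None, 19, None, None, 10, None, 8]
Definition: a tree is height-balanced if, at every node, |h(left) - h(right)| <= 1 (empty subtree has height -1).
Bottom-up per-node check:
  node 8: h_left=-1, h_right=-1, diff=0 [OK], height=0
  node 10: h_left=0, h_right=-1, diff=1 [OK], height=1
  node 19: h_left=1, h_right=-1, diff=2 [FAIL (|1--1|=2 > 1)], height=2
  node 5: h_left=-1, h_right=2, diff=3 [FAIL (|-1-2|=3 > 1)], height=3
  node 24: h_left=-1, h_right=-1, diff=0 [OK], height=0
  node 23: h_left=3, h_right=0, diff=3 [FAIL (|3-0|=3 > 1)], height=4
Node 19 violates the condition: |1 - -1| = 2 > 1.
Result: Not balanced


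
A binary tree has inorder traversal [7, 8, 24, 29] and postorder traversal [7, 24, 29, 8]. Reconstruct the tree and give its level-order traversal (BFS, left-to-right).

Inorder:   [7, 8, 24, 29]
Postorder: [7, 24, 29, 8]
Algorithm: postorder visits root last, so walk postorder right-to-left;
each value is the root of the current inorder slice — split it at that
value, recurse on the right subtree first, then the left.
Recursive splits:
  root=8; inorder splits into left=[7], right=[24, 29]
  root=29; inorder splits into left=[24], right=[]
  root=24; inorder splits into left=[], right=[]
  root=7; inorder splits into left=[], right=[]
Reconstructed level-order: [8, 7, 29, 24]


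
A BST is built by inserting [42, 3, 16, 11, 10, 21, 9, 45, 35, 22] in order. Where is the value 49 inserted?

Starting tree (level order): [42, 3, 45, None, 16, None, None, 11, 21, 10, None, None, 35, 9, None, 22]
Insertion path: 42 -> 45
Result: insert 49 as right child of 45
Final tree (level order): [42, 3, 45, None, 16, None, 49, 11, 21, None, None, 10, None, None, 35, 9, None, 22]


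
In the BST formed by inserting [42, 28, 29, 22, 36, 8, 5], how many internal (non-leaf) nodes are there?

Tree built from: [42, 28, 29, 22, 36, 8, 5]
Tree (level-order array): [42, 28, None, 22, 29, 8, None, None, 36, 5]
Rule: An internal node has at least one child.
Per-node child counts:
  node 42: 1 child(ren)
  node 28: 2 child(ren)
  node 22: 1 child(ren)
  node 8: 1 child(ren)
  node 5: 0 child(ren)
  node 29: 1 child(ren)
  node 36: 0 child(ren)
Matching nodes: [42, 28, 22, 8, 29]
Count of internal (non-leaf) nodes: 5


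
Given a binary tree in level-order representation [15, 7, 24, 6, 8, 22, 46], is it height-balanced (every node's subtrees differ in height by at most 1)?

Tree (level-order array): [15, 7, 24, 6, 8, 22, 46]
Definition: a tree is height-balanced if, at every node, |h(left) - h(right)| <= 1 (empty subtree has height -1).
Bottom-up per-node check:
  node 6: h_left=-1, h_right=-1, diff=0 [OK], height=0
  node 8: h_left=-1, h_right=-1, diff=0 [OK], height=0
  node 7: h_left=0, h_right=0, diff=0 [OK], height=1
  node 22: h_left=-1, h_right=-1, diff=0 [OK], height=0
  node 46: h_left=-1, h_right=-1, diff=0 [OK], height=0
  node 24: h_left=0, h_right=0, diff=0 [OK], height=1
  node 15: h_left=1, h_right=1, diff=0 [OK], height=2
All nodes satisfy the balance condition.
Result: Balanced


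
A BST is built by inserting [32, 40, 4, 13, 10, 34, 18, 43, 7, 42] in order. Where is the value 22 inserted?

Starting tree (level order): [32, 4, 40, None, 13, 34, 43, 10, 18, None, None, 42, None, 7]
Insertion path: 32 -> 4 -> 13 -> 18
Result: insert 22 as right child of 18
Final tree (level order): [32, 4, 40, None, 13, 34, 43, 10, 18, None, None, 42, None, 7, None, None, 22]


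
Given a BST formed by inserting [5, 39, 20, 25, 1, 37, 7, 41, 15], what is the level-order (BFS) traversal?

Tree insertion order: [5, 39, 20, 25, 1, 37, 7, 41, 15]
Tree (level-order array): [5, 1, 39, None, None, 20, 41, 7, 25, None, None, None, 15, None, 37]
BFS from the root, enqueuing left then right child of each popped node:
  queue [5] -> pop 5, enqueue [1, 39], visited so far: [5]
  queue [1, 39] -> pop 1, enqueue [none], visited so far: [5, 1]
  queue [39] -> pop 39, enqueue [20, 41], visited so far: [5, 1, 39]
  queue [20, 41] -> pop 20, enqueue [7, 25], visited so far: [5, 1, 39, 20]
  queue [41, 7, 25] -> pop 41, enqueue [none], visited so far: [5, 1, 39, 20, 41]
  queue [7, 25] -> pop 7, enqueue [15], visited so far: [5, 1, 39, 20, 41, 7]
  queue [25, 15] -> pop 25, enqueue [37], visited so far: [5, 1, 39, 20, 41, 7, 25]
  queue [15, 37] -> pop 15, enqueue [none], visited so far: [5, 1, 39, 20, 41, 7, 25, 15]
  queue [37] -> pop 37, enqueue [none], visited so far: [5, 1, 39, 20, 41, 7, 25, 15, 37]
Result: [5, 1, 39, 20, 41, 7, 25, 15, 37]


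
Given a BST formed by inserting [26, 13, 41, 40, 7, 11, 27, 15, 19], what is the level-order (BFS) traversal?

Tree insertion order: [26, 13, 41, 40, 7, 11, 27, 15, 19]
Tree (level-order array): [26, 13, 41, 7, 15, 40, None, None, 11, None, 19, 27]
BFS from the root, enqueuing left then right child of each popped node:
  queue [26] -> pop 26, enqueue [13, 41], visited so far: [26]
  queue [13, 41] -> pop 13, enqueue [7, 15], visited so far: [26, 13]
  queue [41, 7, 15] -> pop 41, enqueue [40], visited so far: [26, 13, 41]
  queue [7, 15, 40] -> pop 7, enqueue [11], visited so far: [26, 13, 41, 7]
  queue [15, 40, 11] -> pop 15, enqueue [19], visited so far: [26, 13, 41, 7, 15]
  queue [40, 11, 19] -> pop 40, enqueue [27], visited so far: [26, 13, 41, 7, 15, 40]
  queue [11, 19, 27] -> pop 11, enqueue [none], visited so far: [26, 13, 41, 7, 15, 40, 11]
  queue [19, 27] -> pop 19, enqueue [none], visited so far: [26, 13, 41, 7, 15, 40, 11, 19]
  queue [27] -> pop 27, enqueue [none], visited so far: [26, 13, 41, 7, 15, 40, 11, 19, 27]
Result: [26, 13, 41, 7, 15, 40, 11, 19, 27]


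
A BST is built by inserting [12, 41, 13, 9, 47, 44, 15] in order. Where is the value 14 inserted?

Starting tree (level order): [12, 9, 41, None, None, 13, 47, None, 15, 44]
Insertion path: 12 -> 41 -> 13 -> 15
Result: insert 14 as left child of 15
Final tree (level order): [12, 9, 41, None, None, 13, 47, None, 15, 44, None, 14]


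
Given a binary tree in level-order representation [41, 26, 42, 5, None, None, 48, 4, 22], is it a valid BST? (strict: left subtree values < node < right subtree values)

Level-order array: [41, 26, 42, 5, None, None, 48, 4, 22]
Validate using subtree bounds (lo, hi): at each node, require lo < value < hi,
then recurse left with hi=value and right with lo=value.
Preorder trace (stopping at first violation):
  at node 41 with bounds (-inf, +inf): OK
  at node 26 with bounds (-inf, 41): OK
  at node 5 with bounds (-inf, 26): OK
  at node 4 with bounds (-inf, 5): OK
  at node 22 with bounds (5, 26): OK
  at node 42 with bounds (41, +inf): OK
  at node 48 with bounds (42, +inf): OK
No violation found at any node.
Result: Valid BST


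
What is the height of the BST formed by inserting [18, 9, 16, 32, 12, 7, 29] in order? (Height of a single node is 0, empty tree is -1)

Insertion order: [18, 9, 16, 32, 12, 7, 29]
Tree (level-order array): [18, 9, 32, 7, 16, 29, None, None, None, 12]
Compute height bottom-up (empty subtree = -1):
  height(7) = 1 + max(-1, -1) = 0
  height(12) = 1 + max(-1, -1) = 0
  height(16) = 1 + max(0, -1) = 1
  height(9) = 1 + max(0, 1) = 2
  height(29) = 1 + max(-1, -1) = 0
  height(32) = 1 + max(0, -1) = 1
  height(18) = 1 + max(2, 1) = 3
Height = 3


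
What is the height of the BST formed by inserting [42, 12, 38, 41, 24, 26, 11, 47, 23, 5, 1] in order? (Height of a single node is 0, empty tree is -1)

Insertion order: [42, 12, 38, 41, 24, 26, 11, 47, 23, 5, 1]
Tree (level-order array): [42, 12, 47, 11, 38, None, None, 5, None, 24, 41, 1, None, 23, 26]
Compute height bottom-up (empty subtree = -1):
  height(1) = 1 + max(-1, -1) = 0
  height(5) = 1 + max(0, -1) = 1
  height(11) = 1 + max(1, -1) = 2
  height(23) = 1 + max(-1, -1) = 0
  height(26) = 1 + max(-1, -1) = 0
  height(24) = 1 + max(0, 0) = 1
  height(41) = 1 + max(-1, -1) = 0
  height(38) = 1 + max(1, 0) = 2
  height(12) = 1 + max(2, 2) = 3
  height(47) = 1 + max(-1, -1) = 0
  height(42) = 1 + max(3, 0) = 4
Height = 4


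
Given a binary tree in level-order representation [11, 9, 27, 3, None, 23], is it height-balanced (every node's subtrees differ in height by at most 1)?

Tree (level-order array): [11, 9, 27, 3, None, 23]
Definition: a tree is height-balanced if, at every node, |h(left) - h(right)| <= 1 (empty subtree has height -1).
Bottom-up per-node check:
  node 3: h_left=-1, h_right=-1, diff=0 [OK], height=0
  node 9: h_left=0, h_right=-1, diff=1 [OK], height=1
  node 23: h_left=-1, h_right=-1, diff=0 [OK], height=0
  node 27: h_left=0, h_right=-1, diff=1 [OK], height=1
  node 11: h_left=1, h_right=1, diff=0 [OK], height=2
All nodes satisfy the balance condition.
Result: Balanced


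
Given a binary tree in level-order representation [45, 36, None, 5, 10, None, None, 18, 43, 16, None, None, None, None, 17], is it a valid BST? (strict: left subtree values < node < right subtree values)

Level-order array: [45, 36, None, 5, 10, None, None, 18, 43, 16, None, None, None, None, 17]
Validate using subtree bounds (lo, hi): at each node, require lo < value < hi,
then recurse left with hi=value and right with lo=value.
Preorder trace (stopping at first violation):
  at node 45 with bounds (-inf, +inf): OK
  at node 36 with bounds (-inf, 45): OK
  at node 5 with bounds (-inf, 36): OK
  at node 10 with bounds (36, 45): VIOLATION
Node 10 violates its bound: not (36 < 10 < 45).
Result: Not a valid BST


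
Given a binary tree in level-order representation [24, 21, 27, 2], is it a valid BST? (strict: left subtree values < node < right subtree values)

Level-order array: [24, 21, 27, 2]
Validate using subtree bounds (lo, hi): at each node, require lo < value < hi,
then recurse left with hi=value and right with lo=value.
Preorder trace (stopping at first violation):
  at node 24 with bounds (-inf, +inf): OK
  at node 21 with bounds (-inf, 24): OK
  at node 2 with bounds (-inf, 21): OK
  at node 27 with bounds (24, +inf): OK
No violation found at any node.
Result: Valid BST


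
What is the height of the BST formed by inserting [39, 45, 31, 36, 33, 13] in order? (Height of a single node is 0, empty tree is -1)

Insertion order: [39, 45, 31, 36, 33, 13]
Tree (level-order array): [39, 31, 45, 13, 36, None, None, None, None, 33]
Compute height bottom-up (empty subtree = -1):
  height(13) = 1 + max(-1, -1) = 0
  height(33) = 1 + max(-1, -1) = 0
  height(36) = 1 + max(0, -1) = 1
  height(31) = 1 + max(0, 1) = 2
  height(45) = 1 + max(-1, -1) = 0
  height(39) = 1 + max(2, 0) = 3
Height = 3


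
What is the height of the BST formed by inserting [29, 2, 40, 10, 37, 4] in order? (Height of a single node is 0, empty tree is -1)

Insertion order: [29, 2, 40, 10, 37, 4]
Tree (level-order array): [29, 2, 40, None, 10, 37, None, 4]
Compute height bottom-up (empty subtree = -1):
  height(4) = 1 + max(-1, -1) = 0
  height(10) = 1 + max(0, -1) = 1
  height(2) = 1 + max(-1, 1) = 2
  height(37) = 1 + max(-1, -1) = 0
  height(40) = 1 + max(0, -1) = 1
  height(29) = 1 + max(2, 1) = 3
Height = 3


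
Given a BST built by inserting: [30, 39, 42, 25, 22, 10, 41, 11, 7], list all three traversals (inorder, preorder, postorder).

Tree insertion order: [30, 39, 42, 25, 22, 10, 41, 11, 7]
Tree (level-order array): [30, 25, 39, 22, None, None, 42, 10, None, 41, None, 7, 11]
Inorder (L, root, R): [7, 10, 11, 22, 25, 30, 39, 41, 42]
Preorder (root, L, R): [30, 25, 22, 10, 7, 11, 39, 42, 41]
Postorder (L, R, root): [7, 11, 10, 22, 25, 41, 42, 39, 30]


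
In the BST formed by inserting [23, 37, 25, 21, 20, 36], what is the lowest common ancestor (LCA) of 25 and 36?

Tree insertion order: [23, 37, 25, 21, 20, 36]
Tree (level-order array): [23, 21, 37, 20, None, 25, None, None, None, None, 36]
In a BST, the LCA of p=25, q=36 is the first node v on the
root-to-leaf path with p <= v <= q (go left if both < v, right if both > v).
Walk from root:
  at 23: both 25 and 36 > 23, go right
  at 37: both 25 and 36 < 37, go left
  at 25: 25 <= 25 <= 36, this is the LCA
LCA = 25


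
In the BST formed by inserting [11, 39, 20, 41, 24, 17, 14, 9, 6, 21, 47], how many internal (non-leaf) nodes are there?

Tree built from: [11, 39, 20, 41, 24, 17, 14, 9, 6, 21, 47]
Tree (level-order array): [11, 9, 39, 6, None, 20, 41, None, None, 17, 24, None, 47, 14, None, 21]
Rule: An internal node has at least one child.
Per-node child counts:
  node 11: 2 child(ren)
  node 9: 1 child(ren)
  node 6: 0 child(ren)
  node 39: 2 child(ren)
  node 20: 2 child(ren)
  node 17: 1 child(ren)
  node 14: 0 child(ren)
  node 24: 1 child(ren)
  node 21: 0 child(ren)
  node 41: 1 child(ren)
  node 47: 0 child(ren)
Matching nodes: [11, 9, 39, 20, 17, 24, 41]
Count of internal (non-leaf) nodes: 7


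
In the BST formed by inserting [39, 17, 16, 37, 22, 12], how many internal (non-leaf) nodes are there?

Tree built from: [39, 17, 16, 37, 22, 12]
Tree (level-order array): [39, 17, None, 16, 37, 12, None, 22]
Rule: An internal node has at least one child.
Per-node child counts:
  node 39: 1 child(ren)
  node 17: 2 child(ren)
  node 16: 1 child(ren)
  node 12: 0 child(ren)
  node 37: 1 child(ren)
  node 22: 0 child(ren)
Matching nodes: [39, 17, 16, 37]
Count of internal (non-leaf) nodes: 4


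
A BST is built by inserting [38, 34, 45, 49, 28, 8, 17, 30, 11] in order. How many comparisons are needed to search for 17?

Search path for 17: 38 -> 34 -> 28 -> 8 -> 17
Found: True
Comparisons: 5


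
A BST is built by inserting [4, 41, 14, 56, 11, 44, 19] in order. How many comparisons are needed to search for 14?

Search path for 14: 4 -> 41 -> 14
Found: True
Comparisons: 3


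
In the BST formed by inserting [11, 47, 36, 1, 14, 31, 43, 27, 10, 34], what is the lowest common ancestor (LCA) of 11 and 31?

Tree insertion order: [11, 47, 36, 1, 14, 31, 43, 27, 10, 34]
Tree (level-order array): [11, 1, 47, None, 10, 36, None, None, None, 14, 43, None, 31, None, None, 27, 34]
In a BST, the LCA of p=11, q=31 is the first node v on the
root-to-leaf path with p <= v <= q (go left if both < v, right if both > v).
Walk from root:
  at 11: 11 <= 11 <= 31, this is the LCA
LCA = 11


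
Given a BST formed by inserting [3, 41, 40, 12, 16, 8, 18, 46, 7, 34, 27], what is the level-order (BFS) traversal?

Tree insertion order: [3, 41, 40, 12, 16, 8, 18, 46, 7, 34, 27]
Tree (level-order array): [3, None, 41, 40, 46, 12, None, None, None, 8, 16, 7, None, None, 18, None, None, None, 34, 27]
BFS from the root, enqueuing left then right child of each popped node:
  queue [3] -> pop 3, enqueue [41], visited so far: [3]
  queue [41] -> pop 41, enqueue [40, 46], visited so far: [3, 41]
  queue [40, 46] -> pop 40, enqueue [12], visited so far: [3, 41, 40]
  queue [46, 12] -> pop 46, enqueue [none], visited so far: [3, 41, 40, 46]
  queue [12] -> pop 12, enqueue [8, 16], visited so far: [3, 41, 40, 46, 12]
  queue [8, 16] -> pop 8, enqueue [7], visited so far: [3, 41, 40, 46, 12, 8]
  queue [16, 7] -> pop 16, enqueue [18], visited so far: [3, 41, 40, 46, 12, 8, 16]
  queue [7, 18] -> pop 7, enqueue [none], visited so far: [3, 41, 40, 46, 12, 8, 16, 7]
  queue [18] -> pop 18, enqueue [34], visited so far: [3, 41, 40, 46, 12, 8, 16, 7, 18]
  queue [34] -> pop 34, enqueue [27], visited so far: [3, 41, 40, 46, 12, 8, 16, 7, 18, 34]
  queue [27] -> pop 27, enqueue [none], visited so far: [3, 41, 40, 46, 12, 8, 16, 7, 18, 34, 27]
Result: [3, 41, 40, 46, 12, 8, 16, 7, 18, 34, 27]


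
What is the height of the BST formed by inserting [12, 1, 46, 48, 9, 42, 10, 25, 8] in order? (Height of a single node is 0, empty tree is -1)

Insertion order: [12, 1, 46, 48, 9, 42, 10, 25, 8]
Tree (level-order array): [12, 1, 46, None, 9, 42, 48, 8, 10, 25]
Compute height bottom-up (empty subtree = -1):
  height(8) = 1 + max(-1, -1) = 0
  height(10) = 1 + max(-1, -1) = 0
  height(9) = 1 + max(0, 0) = 1
  height(1) = 1 + max(-1, 1) = 2
  height(25) = 1 + max(-1, -1) = 0
  height(42) = 1 + max(0, -1) = 1
  height(48) = 1 + max(-1, -1) = 0
  height(46) = 1 + max(1, 0) = 2
  height(12) = 1 + max(2, 2) = 3
Height = 3


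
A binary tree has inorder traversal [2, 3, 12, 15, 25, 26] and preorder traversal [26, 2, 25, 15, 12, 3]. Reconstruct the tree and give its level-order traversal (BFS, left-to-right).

Inorder:  [2, 3, 12, 15, 25, 26]
Preorder: [26, 2, 25, 15, 12, 3]
Algorithm: preorder visits root first, so consume preorder in order;
for each root, split the current inorder slice at that value into
left-subtree inorder and right-subtree inorder, then recurse.
Recursive splits:
  root=26; inorder splits into left=[2, 3, 12, 15, 25], right=[]
  root=2; inorder splits into left=[], right=[3, 12, 15, 25]
  root=25; inorder splits into left=[3, 12, 15], right=[]
  root=15; inorder splits into left=[3, 12], right=[]
  root=12; inorder splits into left=[3], right=[]
  root=3; inorder splits into left=[], right=[]
Reconstructed level-order: [26, 2, 25, 15, 12, 3]


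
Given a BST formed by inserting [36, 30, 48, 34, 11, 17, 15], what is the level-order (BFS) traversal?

Tree insertion order: [36, 30, 48, 34, 11, 17, 15]
Tree (level-order array): [36, 30, 48, 11, 34, None, None, None, 17, None, None, 15]
BFS from the root, enqueuing left then right child of each popped node:
  queue [36] -> pop 36, enqueue [30, 48], visited so far: [36]
  queue [30, 48] -> pop 30, enqueue [11, 34], visited so far: [36, 30]
  queue [48, 11, 34] -> pop 48, enqueue [none], visited so far: [36, 30, 48]
  queue [11, 34] -> pop 11, enqueue [17], visited so far: [36, 30, 48, 11]
  queue [34, 17] -> pop 34, enqueue [none], visited so far: [36, 30, 48, 11, 34]
  queue [17] -> pop 17, enqueue [15], visited so far: [36, 30, 48, 11, 34, 17]
  queue [15] -> pop 15, enqueue [none], visited so far: [36, 30, 48, 11, 34, 17, 15]
Result: [36, 30, 48, 11, 34, 17, 15]


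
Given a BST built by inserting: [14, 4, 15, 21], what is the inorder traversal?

Tree insertion order: [14, 4, 15, 21]
Tree (level-order array): [14, 4, 15, None, None, None, 21]
Inorder traversal: [4, 14, 15, 21]


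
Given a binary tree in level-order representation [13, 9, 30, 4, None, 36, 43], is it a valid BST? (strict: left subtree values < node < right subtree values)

Level-order array: [13, 9, 30, 4, None, 36, 43]
Validate using subtree bounds (lo, hi): at each node, require lo < value < hi,
then recurse left with hi=value and right with lo=value.
Preorder trace (stopping at first violation):
  at node 13 with bounds (-inf, +inf): OK
  at node 9 with bounds (-inf, 13): OK
  at node 4 with bounds (-inf, 9): OK
  at node 30 with bounds (13, +inf): OK
  at node 36 with bounds (13, 30): VIOLATION
Node 36 violates its bound: not (13 < 36 < 30).
Result: Not a valid BST


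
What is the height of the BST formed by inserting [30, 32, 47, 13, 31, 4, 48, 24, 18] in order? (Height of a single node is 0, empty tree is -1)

Insertion order: [30, 32, 47, 13, 31, 4, 48, 24, 18]
Tree (level-order array): [30, 13, 32, 4, 24, 31, 47, None, None, 18, None, None, None, None, 48]
Compute height bottom-up (empty subtree = -1):
  height(4) = 1 + max(-1, -1) = 0
  height(18) = 1 + max(-1, -1) = 0
  height(24) = 1 + max(0, -1) = 1
  height(13) = 1 + max(0, 1) = 2
  height(31) = 1 + max(-1, -1) = 0
  height(48) = 1 + max(-1, -1) = 0
  height(47) = 1 + max(-1, 0) = 1
  height(32) = 1 + max(0, 1) = 2
  height(30) = 1 + max(2, 2) = 3
Height = 3


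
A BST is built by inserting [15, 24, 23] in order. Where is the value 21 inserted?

Starting tree (level order): [15, None, 24, 23]
Insertion path: 15 -> 24 -> 23
Result: insert 21 as left child of 23
Final tree (level order): [15, None, 24, 23, None, 21]


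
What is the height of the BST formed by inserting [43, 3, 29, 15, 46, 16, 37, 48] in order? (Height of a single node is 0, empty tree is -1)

Insertion order: [43, 3, 29, 15, 46, 16, 37, 48]
Tree (level-order array): [43, 3, 46, None, 29, None, 48, 15, 37, None, None, None, 16]
Compute height bottom-up (empty subtree = -1):
  height(16) = 1 + max(-1, -1) = 0
  height(15) = 1 + max(-1, 0) = 1
  height(37) = 1 + max(-1, -1) = 0
  height(29) = 1 + max(1, 0) = 2
  height(3) = 1 + max(-1, 2) = 3
  height(48) = 1 + max(-1, -1) = 0
  height(46) = 1 + max(-1, 0) = 1
  height(43) = 1 + max(3, 1) = 4
Height = 4


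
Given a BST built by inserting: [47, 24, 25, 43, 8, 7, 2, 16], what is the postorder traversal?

Tree insertion order: [47, 24, 25, 43, 8, 7, 2, 16]
Tree (level-order array): [47, 24, None, 8, 25, 7, 16, None, 43, 2]
Postorder traversal: [2, 7, 16, 8, 43, 25, 24, 47]


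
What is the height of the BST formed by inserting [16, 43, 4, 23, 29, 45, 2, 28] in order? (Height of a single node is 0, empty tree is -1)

Insertion order: [16, 43, 4, 23, 29, 45, 2, 28]
Tree (level-order array): [16, 4, 43, 2, None, 23, 45, None, None, None, 29, None, None, 28]
Compute height bottom-up (empty subtree = -1):
  height(2) = 1 + max(-1, -1) = 0
  height(4) = 1 + max(0, -1) = 1
  height(28) = 1 + max(-1, -1) = 0
  height(29) = 1 + max(0, -1) = 1
  height(23) = 1 + max(-1, 1) = 2
  height(45) = 1 + max(-1, -1) = 0
  height(43) = 1 + max(2, 0) = 3
  height(16) = 1 + max(1, 3) = 4
Height = 4


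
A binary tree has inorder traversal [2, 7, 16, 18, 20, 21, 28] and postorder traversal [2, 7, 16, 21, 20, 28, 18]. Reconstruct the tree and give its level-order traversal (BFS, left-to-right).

Inorder:   [2, 7, 16, 18, 20, 21, 28]
Postorder: [2, 7, 16, 21, 20, 28, 18]
Algorithm: postorder visits root last, so walk postorder right-to-left;
each value is the root of the current inorder slice — split it at that
value, recurse on the right subtree first, then the left.
Recursive splits:
  root=18; inorder splits into left=[2, 7, 16], right=[20, 21, 28]
  root=28; inorder splits into left=[20, 21], right=[]
  root=20; inorder splits into left=[], right=[21]
  root=21; inorder splits into left=[], right=[]
  root=16; inorder splits into left=[2, 7], right=[]
  root=7; inorder splits into left=[2], right=[]
  root=2; inorder splits into left=[], right=[]
Reconstructed level-order: [18, 16, 28, 7, 20, 2, 21]


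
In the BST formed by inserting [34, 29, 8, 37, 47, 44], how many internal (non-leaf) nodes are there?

Tree built from: [34, 29, 8, 37, 47, 44]
Tree (level-order array): [34, 29, 37, 8, None, None, 47, None, None, 44]
Rule: An internal node has at least one child.
Per-node child counts:
  node 34: 2 child(ren)
  node 29: 1 child(ren)
  node 8: 0 child(ren)
  node 37: 1 child(ren)
  node 47: 1 child(ren)
  node 44: 0 child(ren)
Matching nodes: [34, 29, 37, 47]
Count of internal (non-leaf) nodes: 4


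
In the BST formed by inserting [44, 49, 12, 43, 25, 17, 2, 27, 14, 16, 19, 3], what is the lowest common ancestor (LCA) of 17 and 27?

Tree insertion order: [44, 49, 12, 43, 25, 17, 2, 27, 14, 16, 19, 3]
Tree (level-order array): [44, 12, 49, 2, 43, None, None, None, 3, 25, None, None, None, 17, 27, 14, 19, None, None, None, 16]
In a BST, the LCA of p=17, q=27 is the first node v on the
root-to-leaf path with p <= v <= q (go left if both < v, right if both > v).
Walk from root:
  at 44: both 17 and 27 < 44, go left
  at 12: both 17 and 27 > 12, go right
  at 43: both 17 and 27 < 43, go left
  at 25: 17 <= 25 <= 27, this is the LCA
LCA = 25


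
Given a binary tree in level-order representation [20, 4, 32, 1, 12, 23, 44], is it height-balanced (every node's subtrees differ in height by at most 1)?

Tree (level-order array): [20, 4, 32, 1, 12, 23, 44]
Definition: a tree is height-balanced if, at every node, |h(left) - h(right)| <= 1 (empty subtree has height -1).
Bottom-up per-node check:
  node 1: h_left=-1, h_right=-1, diff=0 [OK], height=0
  node 12: h_left=-1, h_right=-1, diff=0 [OK], height=0
  node 4: h_left=0, h_right=0, diff=0 [OK], height=1
  node 23: h_left=-1, h_right=-1, diff=0 [OK], height=0
  node 44: h_left=-1, h_right=-1, diff=0 [OK], height=0
  node 32: h_left=0, h_right=0, diff=0 [OK], height=1
  node 20: h_left=1, h_right=1, diff=0 [OK], height=2
All nodes satisfy the balance condition.
Result: Balanced


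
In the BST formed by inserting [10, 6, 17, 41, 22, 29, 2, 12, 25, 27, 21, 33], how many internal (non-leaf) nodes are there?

Tree built from: [10, 6, 17, 41, 22, 29, 2, 12, 25, 27, 21, 33]
Tree (level-order array): [10, 6, 17, 2, None, 12, 41, None, None, None, None, 22, None, 21, 29, None, None, 25, 33, None, 27]
Rule: An internal node has at least one child.
Per-node child counts:
  node 10: 2 child(ren)
  node 6: 1 child(ren)
  node 2: 0 child(ren)
  node 17: 2 child(ren)
  node 12: 0 child(ren)
  node 41: 1 child(ren)
  node 22: 2 child(ren)
  node 21: 0 child(ren)
  node 29: 2 child(ren)
  node 25: 1 child(ren)
  node 27: 0 child(ren)
  node 33: 0 child(ren)
Matching nodes: [10, 6, 17, 41, 22, 29, 25]
Count of internal (non-leaf) nodes: 7


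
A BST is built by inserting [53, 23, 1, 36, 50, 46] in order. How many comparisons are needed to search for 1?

Search path for 1: 53 -> 23 -> 1
Found: True
Comparisons: 3


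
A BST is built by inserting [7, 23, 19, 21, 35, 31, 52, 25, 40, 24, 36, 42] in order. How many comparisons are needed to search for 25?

Search path for 25: 7 -> 23 -> 35 -> 31 -> 25
Found: True
Comparisons: 5


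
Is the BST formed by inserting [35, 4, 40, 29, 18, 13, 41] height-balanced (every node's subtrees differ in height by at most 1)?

Tree (level-order array): [35, 4, 40, None, 29, None, 41, 18, None, None, None, 13]
Definition: a tree is height-balanced if, at every node, |h(left) - h(right)| <= 1 (empty subtree has height -1).
Bottom-up per-node check:
  node 13: h_left=-1, h_right=-1, diff=0 [OK], height=0
  node 18: h_left=0, h_right=-1, diff=1 [OK], height=1
  node 29: h_left=1, h_right=-1, diff=2 [FAIL (|1--1|=2 > 1)], height=2
  node 4: h_left=-1, h_right=2, diff=3 [FAIL (|-1-2|=3 > 1)], height=3
  node 41: h_left=-1, h_right=-1, diff=0 [OK], height=0
  node 40: h_left=-1, h_right=0, diff=1 [OK], height=1
  node 35: h_left=3, h_right=1, diff=2 [FAIL (|3-1|=2 > 1)], height=4
Node 29 violates the condition: |1 - -1| = 2 > 1.
Result: Not balanced


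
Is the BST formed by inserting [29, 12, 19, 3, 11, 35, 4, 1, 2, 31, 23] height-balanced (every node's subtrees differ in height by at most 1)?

Tree (level-order array): [29, 12, 35, 3, 19, 31, None, 1, 11, None, 23, None, None, None, 2, 4]
Definition: a tree is height-balanced if, at every node, |h(left) - h(right)| <= 1 (empty subtree has height -1).
Bottom-up per-node check:
  node 2: h_left=-1, h_right=-1, diff=0 [OK], height=0
  node 1: h_left=-1, h_right=0, diff=1 [OK], height=1
  node 4: h_left=-1, h_right=-1, diff=0 [OK], height=0
  node 11: h_left=0, h_right=-1, diff=1 [OK], height=1
  node 3: h_left=1, h_right=1, diff=0 [OK], height=2
  node 23: h_left=-1, h_right=-1, diff=0 [OK], height=0
  node 19: h_left=-1, h_right=0, diff=1 [OK], height=1
  node 12: h_left=2, h_right=1, diff=1 [OK], height=3
  node 31: h_left=-1, h_right=-1, diff=0 [OK], height=0
  node 35: h_left=0, h_right=-1, diff=1 [OK], height=1
  node 29: h_left=3, h_right=1, diff=2 [FAIL (|3-1|=2 > 1)], height=4
Node 29 violates the condition: |3 - 1| = 2 > 1.
Result: Not balanced


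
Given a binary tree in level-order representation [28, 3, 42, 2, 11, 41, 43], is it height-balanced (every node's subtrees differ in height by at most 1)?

Tree (level-order array): [28, 3, 42, 2, 11, 41, 43]
Definition: a tree is height-balanced if, at every node, |h(left) - h(right)| <= 1 (empty subtree has height -1).
Bottom-up per-node check:
  node 2: h_left=-1, h_right=-1, diff=0 [OK], height=0
  node 11: h_left=-1, h_right=-1, diff=0 [OK], height=0
  node 3: h_left=0, h_right=0, diff=0 [OK], height=1
  node 41: h_left=-1, h_right=-1, diff=0 [OK], height=0
  node 43: h_left=-1, h_right=-1, diff=0 [OK], height=0
  node 42: h_left=0, h_right=0, diff=0 [OK], height=1
  node 28: h_left=1, h_right=1, diff=0 [OK], height=2
All nodes satisfy the balance condition.
Result: Balanced


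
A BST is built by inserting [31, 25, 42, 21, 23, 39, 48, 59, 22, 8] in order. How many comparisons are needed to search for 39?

Search path for 39: 31 -> 42 -> 39
Found: True
Comparisons: 3


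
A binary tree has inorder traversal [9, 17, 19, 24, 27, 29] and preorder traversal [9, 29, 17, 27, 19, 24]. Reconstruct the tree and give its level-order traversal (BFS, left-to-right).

Inorder:  [9, 17, 19, 24, 27, 29]
Preorder: [9, 29, 17, 27, 19, 24]
Algorithm: preorder visits root first, so consume preorder in order;
for each root, split the current inorder slice at that value into
left-subtree inorder and right-subtree inorder, then recurse.
Recursive splits:
  root=9; inorder splits into left=[], right=[17, 19, 24, 27, 29]
  root=29; inorder splits into left=[17, 19, 24, 27], right=[]
  root=17; inorder splits into left=[], right=[19, 24, 27]
  root=27; inorder splits into left=[19, 24], right=[]
  root=19; inorder splits into left=[], right=[24]
  root=24; inorder splits into left=[], right=[]
Reconstructed level-order: [9, 29, 17, 27, 19, 24]


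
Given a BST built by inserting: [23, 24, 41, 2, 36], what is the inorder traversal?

Tree insertion order: [23, 24, 41, 2, 36]
Tree (level-order array): [23, 2, 24, None, None, None, 41, 36]
Inorder traversal: [2, 23, 24, 36, 41]


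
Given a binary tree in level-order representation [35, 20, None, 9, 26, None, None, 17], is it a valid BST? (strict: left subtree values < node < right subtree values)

Level-order array: [35, 20, None, 9, 26, None, None, 17]
Validate using subtree bounds (lo, hi): at each node, require lo < value < hi,
then recurse left with hi=value and right with lo=value.
Preorder trace (stopping at first violation):
  at node 35 with bounds (-inf, +inf): OK
  at node 20 with bounds (-inf, 35): OK
  at node 9 with bounds (-inf, 20): OK
  at node 26 with bounds (20, 35): OK
  at node 17 with bounds (20, 26): VIOLATION
Node 17 violates its bound: not (20 < 17 < 26).
Result: Not a valid BST
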